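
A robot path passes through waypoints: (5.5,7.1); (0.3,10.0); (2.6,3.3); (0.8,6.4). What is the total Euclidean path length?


Segment lengths:
  seg1 = sqrt((-5.2)^2 + (2.9)^2) = 5.954
  seg2 = sqrt((2.3)^2 + (-6.7)^2) = 7.0838
  seg3 = sqrt((-1.8)^2 + (3.1)^2) = 3.5847
Total = 16.6225


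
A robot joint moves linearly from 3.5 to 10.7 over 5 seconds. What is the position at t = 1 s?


s = t/T = 1/5 = 0.2
p(t) = p0 + (pf-p0)*s
= 3.5 + (10.7 - 3.5) * 0.2
= 4.94


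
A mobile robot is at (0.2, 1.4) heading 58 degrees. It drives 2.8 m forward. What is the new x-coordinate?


x_new = x0 + d*cos(theta)
= 0.2 + 2.8*cos(58)
= 0.2 + 1.4838
= 1.6838


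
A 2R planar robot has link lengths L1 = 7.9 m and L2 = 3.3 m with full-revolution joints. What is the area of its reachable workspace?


r_max = L1 + L2 = 11.2 m
r_min = |L1 - L2| = 4.6 m
Area = pi*(r_max^2 - r_min^2)
= pi*(125.44 - 21.16)
= pi * 104.28
= 327.6053 m^2


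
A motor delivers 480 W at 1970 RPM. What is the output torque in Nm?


omega = 1970 * 2*pi/60 = 206.2979 rad/s
tau = P / omega = 480 / 206.2979
= 2.3267 Nm


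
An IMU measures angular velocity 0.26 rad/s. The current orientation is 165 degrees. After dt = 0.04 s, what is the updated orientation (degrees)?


delta_theta = w * dt = 0.26 * 0.04 = 0.0104 rad
= 0.5959 deg
theta_new = 165 + 0.5959 = 165.5959 deg


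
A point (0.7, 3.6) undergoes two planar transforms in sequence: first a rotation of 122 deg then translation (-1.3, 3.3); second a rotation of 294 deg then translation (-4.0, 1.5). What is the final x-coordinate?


After transform 1:
x1 = cos(122)*0.7 - sin(122)*3.6 + -1.3 = -4.7239
y1 = sin(122)*0.7 + cos(122)*3.6 + 3.3 = 1.9859
After transform 2:
x2 = cos(294)*-4.7239 - sin(294)*1.9859 + -4.0
= -4.1072


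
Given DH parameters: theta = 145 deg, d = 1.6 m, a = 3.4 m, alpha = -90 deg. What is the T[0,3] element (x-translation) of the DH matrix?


T[0,3] = a * cos(theta)
= 3.4 * cos(145 deg)
= 3.4 * -0.8192
= -2.7851


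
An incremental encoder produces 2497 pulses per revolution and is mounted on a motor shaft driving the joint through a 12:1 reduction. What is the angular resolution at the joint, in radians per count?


counts per rev = 2497
effective counts at joint = 2497 * 12 = 29964
resolution = 2*pi / 29964
= 2.0969e-04 rad/count


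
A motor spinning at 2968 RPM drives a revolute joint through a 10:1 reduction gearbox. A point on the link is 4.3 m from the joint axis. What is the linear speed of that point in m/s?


omega_motor = 2968 * 2*pi/60 = 310.8082 rad/s
omega_joint = omega_motor / 10 = 31.0808 rad/s
v = omega_joint * r = 31.0808 * 4.3
= 133.6475 m/s


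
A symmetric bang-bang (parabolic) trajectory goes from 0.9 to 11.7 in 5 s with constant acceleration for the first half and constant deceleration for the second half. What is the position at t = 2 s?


Symmetric rest-to-rest: each phase covers (pf-p0)/2 in time T/2. 0.5*a*(T/2)^2 = (pf-p0)/2 => a = 4*(pf-p0)/T^2
a = 4*(11.7-0.9)/5^2 = 1.728
t = 2 is in the acceleration phase (t <= T/2).
p = p0 + 0.5*a*t^2 = 0.9 + 0.5*1.728*2^2
= 4.356


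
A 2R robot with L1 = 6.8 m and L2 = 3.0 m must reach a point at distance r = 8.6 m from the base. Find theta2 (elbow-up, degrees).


cos(theta2) = (r^2 - L1^2 - L2^2) / (2*L1*L2)
cos(theta2) = (73.96 - 46.24 - 9.0) / 40.8
cos(theta2) = 0.458824
theta2 = 62.6888 degrees


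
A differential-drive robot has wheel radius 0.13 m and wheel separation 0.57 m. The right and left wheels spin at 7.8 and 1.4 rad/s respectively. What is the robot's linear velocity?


vR = r*wR = 0.13*7.8 = 1.014 m/s
vL = r*wL = 0.13*1.4 = 0.182 m/s
v = (vR+vL)/2 = 0.598 m/s
omega = (vR-vL)/L = 1.4596 rad/s
linear velocity = 0.598 m/s


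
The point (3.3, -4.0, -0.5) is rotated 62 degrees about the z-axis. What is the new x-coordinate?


Rotation about z-axis: x' = x*cos(theta) - y*sin(theta)
= 3.3 * 0.4695 - -4.0 * 0.8829
= 5.081


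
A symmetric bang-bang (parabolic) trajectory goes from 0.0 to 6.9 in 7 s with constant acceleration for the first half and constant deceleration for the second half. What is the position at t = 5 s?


Symmetric rest-to-rest: each phase covers (pf-p0)/2 in time T/2. 0.5*a*(T/2)^2 = (pf-p0)/2 => a = 4*(pf-p0)/T^2
a = 4*(6.9-0.0)/7^2 = 0.5633
t = 5 is in the deceleration phase (t > T/2).
p = pf - 0.5*a*(T-t)^2 = 6.9 - 0.5*0.5633*2^2
= 5.7735


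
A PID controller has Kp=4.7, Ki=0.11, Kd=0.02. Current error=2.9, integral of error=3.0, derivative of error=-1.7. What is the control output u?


u = Kp*e + Ki*int(e) + Kd*de/dt
= 4.7*2.9 + 0.11*3.0 + 0.02*(-1.7)
= 13.63 + 0.33 + -0.034
= 13.926


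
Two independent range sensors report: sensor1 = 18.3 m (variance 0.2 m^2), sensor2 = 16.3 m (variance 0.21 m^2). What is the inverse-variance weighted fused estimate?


w1 = (1/var1) / (1/var1 + 1/var2)
   = 5.0 / (5.0 + 4.7619) = 0.5122
w2 = 1 - w1 = 0.4878
fused = w1*s1 + w2*s2 = 9.3732 + 7.9512
= 17.3244 m


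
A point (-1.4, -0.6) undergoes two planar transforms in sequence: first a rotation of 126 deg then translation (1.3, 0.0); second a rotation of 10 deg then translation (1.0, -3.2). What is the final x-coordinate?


After transform 1:
x1 = cos(126)*-1.4 - sin(126)*-0.6 + 1.3 = 2.6083
y1 = sin(126)*-1.4 + cos(126)*-0.6 + 0.0 = -0.78
After transform 2:
x2 = cos(10)*2.6083 - sin(10)*-0.78 + 1.0
= 3.7041


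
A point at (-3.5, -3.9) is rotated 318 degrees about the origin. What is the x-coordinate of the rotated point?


x' = x*cos(theta) - y*sin(theta)
cos(318 deg) = 0.7431, sin(318 deg) = -0.6691
x' = -3.5 * 0.7431 - -3.9 * -0.6691
= -2.601 - 2.6096
= -5.2106


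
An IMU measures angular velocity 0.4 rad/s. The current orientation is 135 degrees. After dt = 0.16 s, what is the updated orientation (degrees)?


delta_theta = w * dt = 0.4 * 0.16 = 0.064 rad
= 3.6669 deg
theta_new = 135 + 3.6669 = 138.6669 deg


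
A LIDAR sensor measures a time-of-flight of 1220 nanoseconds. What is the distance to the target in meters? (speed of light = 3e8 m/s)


tof = 1220 ns = 1.22e-06 s
dist = c * tof / 2
= 3e8 * 1.22e-06 / 2
= 183.0 m


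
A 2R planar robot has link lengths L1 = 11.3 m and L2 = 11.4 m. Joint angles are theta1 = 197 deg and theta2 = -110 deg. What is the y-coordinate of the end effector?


Convert angles to radians: theta1 = 3.4383, theta2 = -1.9199
y = L1*sin(theta1) + L2*sin(theta1+theta2)
y = -3.3038 + 11.3844
y = 8.0806


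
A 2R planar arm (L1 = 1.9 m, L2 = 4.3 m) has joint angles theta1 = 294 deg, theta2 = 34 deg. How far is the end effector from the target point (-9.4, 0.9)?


End effector via forward kinematics:
x = L1*cos(t1) + L2*cos(t1+t2) = 4.4194
y = L1*sin(t1) + L2*sin(t1+t2) = -4.0144
Distance to target:
d = sqrt((-9.4 - 4.4194)^2 + (0.9 - -4.0144)^2)
= sqrt(190.976 + 24.1512)
= 14.6672 m


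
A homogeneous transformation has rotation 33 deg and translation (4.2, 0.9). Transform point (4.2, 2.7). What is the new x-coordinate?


x' = cos(theta)*px - sin(theta)*py + tx
= 0.8387*4.2 - 0.5446*2.7 + 4.2
= 6.2519


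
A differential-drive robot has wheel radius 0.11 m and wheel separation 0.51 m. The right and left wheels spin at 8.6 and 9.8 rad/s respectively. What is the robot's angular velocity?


vR = r*wR = 0.11*8.6 = 0.946 m/s
vL = r*wL = 0.11*9.8 = 1.078 m/s
v = (vR+vL)/2 = 1.012 m/s
omega = (vR-vL)/L = -0.2588 rad/s
angular velocity = -0.2588 rad/s


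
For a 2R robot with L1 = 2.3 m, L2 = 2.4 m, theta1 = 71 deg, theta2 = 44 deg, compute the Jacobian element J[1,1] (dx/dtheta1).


J[1,1] = -L1*sin(t1) - L2*sin(t1+t2)
= -2.3*sin(71) - 2.4*sin(115)
= -4.3498


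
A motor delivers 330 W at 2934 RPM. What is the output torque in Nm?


omega = 2934 * 2*pi/60 = 307.2478 rad/s
tau = P / omega = 330 / 307.2478
= 1.0741 Nm


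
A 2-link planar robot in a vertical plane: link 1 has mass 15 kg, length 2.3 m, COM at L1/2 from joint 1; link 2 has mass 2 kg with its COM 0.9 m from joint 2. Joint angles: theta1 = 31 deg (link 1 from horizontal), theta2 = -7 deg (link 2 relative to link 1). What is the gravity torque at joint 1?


Horizontal distance from joint 1 to link-1 COM:
  x_c1 = (L1/2)*cos(t1) = 1.15 * 0.8572 = 0.9857 m
Horizontal distance from joint 1 to link-2 COM:
  x_c2 = L1*cos(t1) + Lc2*cos(t1+t2)
       = 2.3*0.8572 + 0.9*0.9135 = 2.7937 m
tau1 = m1*g*x_c1 + m2*g*x_c2
     = 15*9.81*0.9857 + 2*9.81*2.7937
     = 145.052 + 54.8119
     = 199.8639 Nm


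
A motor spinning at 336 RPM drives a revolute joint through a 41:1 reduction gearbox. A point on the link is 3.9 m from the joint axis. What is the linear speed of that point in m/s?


omega_motor = 336 * 2*pi/60 = 35.1858 rad/s
omega_joint = omega_motor / 41 = 0.8582 rad/s
v = omega_joint * r = 0.8582 * 3.9
= 3.3469 m/s


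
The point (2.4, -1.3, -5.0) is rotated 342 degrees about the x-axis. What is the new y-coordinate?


Rotation about x-axis: y' = y*cos(theta) - z*sin(theta)
= -1.3 * 0.9511 - -5.0 * -0.309
= -2.7815


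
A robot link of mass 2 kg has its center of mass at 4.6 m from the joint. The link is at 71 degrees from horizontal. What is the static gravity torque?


tau = m*g*L*cos(angle)
= 2 * 9.81 * 4.6 * cos(71 deg)
= 2 * 9.81 * 4.6 * 0.3256
= 29.3832 Nm


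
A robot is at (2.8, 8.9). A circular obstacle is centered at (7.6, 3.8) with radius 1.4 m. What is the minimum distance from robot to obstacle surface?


center_dist = sqrt((2.8-7.6)^2 + (8.9-3.8)^2)
= sqrt(23.04 + 26.01)
= 7.0036
min_dist = center_dist - radius = 7.0036 - 1.4 = 5.6036 m


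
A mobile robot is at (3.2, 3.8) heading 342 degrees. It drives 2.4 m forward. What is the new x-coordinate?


x_new = x0 + d*cos(theta)
= 3.2 + 2.4*cos(342)
= 3.2 + 2.2825
= 5.4825


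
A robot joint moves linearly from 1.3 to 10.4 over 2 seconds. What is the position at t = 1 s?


s = t/T = 1/2 = 0.5
p(t) = p0 + (pf-p0)*s
= 1.3 + (10.4 - 1.3) * 0.5
= 5.85


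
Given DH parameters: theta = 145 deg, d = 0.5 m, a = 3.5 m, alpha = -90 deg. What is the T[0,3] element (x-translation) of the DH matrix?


T[0,3] = a * cos(theta)
= 3.5 * cos(145 deg)
= 3.5 * -0.8192
= -2.867


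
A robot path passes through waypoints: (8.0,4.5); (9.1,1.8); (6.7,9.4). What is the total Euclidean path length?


Segment lengths:
  seg1 = sqrt((1.1)^2 + (-2.7)^2) = 2.9155
  seg2 = sqrt((-2.4)^2 + (7.6)^2) = 7.9699
Total = 10.8854


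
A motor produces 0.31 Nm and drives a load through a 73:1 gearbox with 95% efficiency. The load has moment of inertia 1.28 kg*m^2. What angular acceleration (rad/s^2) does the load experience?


tau_out = tau_motor * N * eta
= 0.31 * 73 * 0.95 = 21.4985 Nm
alpha = tau_out / I = 21.4985 / 1.28
= 16.7957 rad/s^2


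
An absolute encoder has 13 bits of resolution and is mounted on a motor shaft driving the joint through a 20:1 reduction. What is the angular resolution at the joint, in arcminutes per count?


counts = 2^13 = 8192
effective counts at joint = 8192 * 20 = 163840
resolution = 360*60 / 163840
= 0.1318 arcmin/count


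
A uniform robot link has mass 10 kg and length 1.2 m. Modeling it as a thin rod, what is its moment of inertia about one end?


I = (1/3) * m * L^2
= (1/3) * 10 * 1.2^2
= 0.333333 * 10 * 1.44
= 4.8 kg*m^2


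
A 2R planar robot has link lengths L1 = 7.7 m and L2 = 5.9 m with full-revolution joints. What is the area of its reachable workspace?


r_max = L1 + L2 = 13.6 m
r_min = |L1 - L2| = 1.8 m
Area = pi*(r_max^2 - r_min^2)
= pi*(184.96 - 3.24)
= pi * 181.72
= 570.8902 m^2


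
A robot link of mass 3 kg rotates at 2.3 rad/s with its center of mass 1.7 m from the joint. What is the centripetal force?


F = m * omega^2 * r
= 3 * 2.3^2 * 1.7
= 3 * 5.29 * 1.7
= 26.979 N


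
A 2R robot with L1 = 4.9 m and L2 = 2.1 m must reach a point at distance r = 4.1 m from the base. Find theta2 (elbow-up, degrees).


cos(theta2) = (r^2 - L1^2 - L2^2) / (2*L1*L2)
cos(theta2) = (16.81 - 24.01 - 4.41) / 20.58
cos(theta2) = -0.56414
theta2 = 124.3426 degrees


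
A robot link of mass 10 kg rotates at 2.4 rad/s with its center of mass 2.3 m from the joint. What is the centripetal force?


F = m * omega^2 * r
= 10 * 2.4^2 * 2.3
= 10 * 5.76 * 2.3
= 132.48 N


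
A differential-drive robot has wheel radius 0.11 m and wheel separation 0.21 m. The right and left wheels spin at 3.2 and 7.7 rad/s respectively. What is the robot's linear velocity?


vR = r*wR = 0.11*3.2 = 0.352 m/s
vL = r*wL = 0.11*7.7 = 0.847 m/s
v = (vR+vL)/2 = 0.5995 m/s
omega = (vR-vL)/L = -2.3571 rad/s
linear velocity = 0.5995 m/s


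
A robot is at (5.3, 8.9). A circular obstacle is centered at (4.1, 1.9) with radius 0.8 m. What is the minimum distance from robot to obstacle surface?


center_dist = sqrt((5.3-4.1)^2 + (8.9-1.9)^2)
= sqrt(1.44 + 49.0)
= 7.1021
min_dist = center_dist - radius = 7.1021 - 0.8 = 6.3021 m


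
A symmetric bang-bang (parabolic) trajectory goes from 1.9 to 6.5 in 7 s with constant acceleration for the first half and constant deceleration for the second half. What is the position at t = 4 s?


Symmetric rest-to-rest: each phase covers (pf-p0)/2 in time T/2. 0.5*a*(T/2)^2 = (pf-p0)/2 => a = 4*(pf-p0)/T^2
a = 4*(6.5-1.9)/7^2 = 0.3755
t = 4 is in the deceleration phase (t > T/2).
p = pf - 0.5*a*(T-t)^2 = 6.5 - 0.5*0.3755*3^2
= 4.8102


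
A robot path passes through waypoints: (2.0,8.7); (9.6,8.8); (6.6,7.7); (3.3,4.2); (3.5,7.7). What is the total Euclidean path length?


Segment lengths:
  seg1 = sqrt((7.6)^2 + (0.1)^2) = 7.6007
  seg2 = sqrt((-3.0)^2 + (-1.1)^2) = 3.1953
  seg3 = sqrt((-3.3)^2 + (-3.5)^2) = 4.8104
  seg4 = sqrt((0.2)^2 + (3.5)^2) = 3.5057
Total = 19.1121


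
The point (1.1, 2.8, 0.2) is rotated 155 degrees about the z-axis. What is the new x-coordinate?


Rotation about z-axis: x' = x*cos(theta) - y*sin(theta)
= 1.1 * -0.9063 - 2.8 * 0.4226
= -2.1803


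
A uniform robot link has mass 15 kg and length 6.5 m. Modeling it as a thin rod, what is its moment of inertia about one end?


I = (1/3) * m * L^2
= (1/3) * 15 * 6.5^2
= 0.333333 * 15 * 42.25
= 211.25 kg*m^2


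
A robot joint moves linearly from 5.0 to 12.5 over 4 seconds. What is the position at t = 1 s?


s = t/T = 1/4 = 0.25
p(t) = p0 + (pf-p0)*s
= 5.0 + (12.5 - 5.0) * 0.25
= 6.875


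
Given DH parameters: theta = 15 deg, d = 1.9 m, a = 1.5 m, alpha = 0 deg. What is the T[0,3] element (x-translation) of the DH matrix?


T[0,3] = a * cos(theta)
= 1.5 * cos(15 deg)
= 1.5 * 0.9659
= 1.4489


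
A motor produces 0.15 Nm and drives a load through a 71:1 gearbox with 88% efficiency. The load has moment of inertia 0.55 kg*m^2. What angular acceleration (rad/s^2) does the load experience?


tau_out = tau_motor * N * eta
= 0.15 * 71 * 0.88 = 9.372 Nm
alpha = tau_out / I = 9.372 / 0.55
= 17.04 rad/s^2


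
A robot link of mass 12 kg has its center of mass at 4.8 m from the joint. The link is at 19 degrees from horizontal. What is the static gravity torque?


tau = m*g*L*cos(angle)
= 12 * 9.81 * 4.8 * cos(19 deg)
= 12 * 9.81 * 4.8 * 0.9455
= 534.2709 Nm


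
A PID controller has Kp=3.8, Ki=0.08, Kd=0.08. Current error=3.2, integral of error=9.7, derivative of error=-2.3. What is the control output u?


u = Kp*e + Ki*int(e) + Kd*de/dt
= 3.8*3.2 + 0.08*9.7 + 0.08*(-2.3)
= 12.16 + 0.776 + -0.184
= 12.752


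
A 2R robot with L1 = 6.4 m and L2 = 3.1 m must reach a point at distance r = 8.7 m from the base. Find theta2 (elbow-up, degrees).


cos(theta2) = (r^2 - L1^2 - L2^2) / (2*L1*L2)
cos(theta2) = (75.69 - 40.96 - 9.61) / 39.68
cos(theta2) = 0.633065
theta2 = 50.7234 degrees


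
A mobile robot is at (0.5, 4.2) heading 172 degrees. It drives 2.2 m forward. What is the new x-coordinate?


x_new = x0 + d*cos(theta)
= 0.5 + 2.2*cos(172)
= 0.5 + -2.1786
= -1.6786


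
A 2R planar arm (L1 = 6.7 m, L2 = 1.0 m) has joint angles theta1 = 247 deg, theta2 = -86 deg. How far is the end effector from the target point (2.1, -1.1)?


End effector via forward kinematics:
x = L1*cos(t1) + L2*cos(t1+t2) = -3.5634
y = L1*sin(t1) + L2*sin(t1+t2) = -5.8418
Distance to target:
d = sqrt((2.1 - -3.5634)^2 + (-1.1 - -5.8418)^2)
= sqrt(32.0743 + 22.4848)
= 7.3864 m


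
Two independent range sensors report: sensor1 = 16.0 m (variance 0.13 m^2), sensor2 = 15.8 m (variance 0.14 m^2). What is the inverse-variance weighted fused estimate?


w1 = (1/var1) / (1/var1 + 1/var2)
   = 7.6923 / (7.6923 + 7.1429) = 0.5185
w2 = 1 - w1 = 0.4815
fused = w1*s1 + w2*s2 = 8.2963 + 7.6074
= 15.9037 m


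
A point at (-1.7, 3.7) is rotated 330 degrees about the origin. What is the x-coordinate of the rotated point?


x' = x*cos(theta) - y*sin(theta)
cos(330 deg) = 0.866, sin(330 deg) = -0.5
x' = -1.7 * 0.866 - 3.7 * -0.5
= -1.4722 - -1.85
= 0.3778


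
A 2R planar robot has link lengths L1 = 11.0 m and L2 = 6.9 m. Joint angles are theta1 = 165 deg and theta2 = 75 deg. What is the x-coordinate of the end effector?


Convert angles to radians: theta1 = 2.8798, theta2 = 1.309
x = L1*cos(theta1) + L2*cos(theta1+theta2)
x = -10.6252 + -3.45
x = -14.0752


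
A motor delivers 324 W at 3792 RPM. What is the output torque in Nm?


omega = 3792 * 2*pi/60 = 397.0973 rad/s
tau = P / omega = 324 / 397.0973
= 0.8159 Nm


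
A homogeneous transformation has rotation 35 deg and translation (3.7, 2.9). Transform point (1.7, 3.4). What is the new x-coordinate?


x' = cos(theta)*px - sin(theta)*py + tx
= 0.8192*1.7 - 0.5736*3.4 + 3.7
= 3.1424


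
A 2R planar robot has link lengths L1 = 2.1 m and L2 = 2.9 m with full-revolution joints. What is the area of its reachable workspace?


r_max = L1 + L2 = 5.0 m
r_min = |L1 - L2| = 0.8 m
Area = pi*(r_max^2 - r_min^2)
= pi*(25.0 - 0.64)
= pi * 24.36
= 76.5292 m^2


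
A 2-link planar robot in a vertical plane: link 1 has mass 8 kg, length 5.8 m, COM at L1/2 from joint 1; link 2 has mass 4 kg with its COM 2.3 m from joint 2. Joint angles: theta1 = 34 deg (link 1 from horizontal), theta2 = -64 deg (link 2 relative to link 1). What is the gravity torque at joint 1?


Horizontal distance from joint 1 to link-1 COM:
  x_c1 = (L1/2)*cos(t1) = 2.9 * 0.829 = 2.4042 m
Horizontal distance from joint 1 to link-2 COM:
  x_c2 = L1*cos(t1) + Lc2*cos(t1+t2)
       = 5.8*0.829 + 2.3*0.866 = 6.8003 m
tau1 = m1*g*x_c1 + m2*g*x_c2
     = 8*9.81*2.4042 + 4*9.81*6.8003
     = 188.6823 + 266.8428
     = 455.5252 Nm


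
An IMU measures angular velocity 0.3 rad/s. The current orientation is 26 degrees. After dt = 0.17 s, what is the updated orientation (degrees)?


delta_theta = w * dt = 0.3 * 0.17 = 0.051 rad
= 2.9221 deg
theta_new = 26 + 2.9221 = 28.9221 deg


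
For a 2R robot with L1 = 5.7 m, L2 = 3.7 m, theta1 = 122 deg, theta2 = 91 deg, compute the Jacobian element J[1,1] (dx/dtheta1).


J[1,1] = -L1*sin(t1) - L2*sin(t1+t2)
= -5.7*sin(122) - 3.7*sin(213)
= -2.8187


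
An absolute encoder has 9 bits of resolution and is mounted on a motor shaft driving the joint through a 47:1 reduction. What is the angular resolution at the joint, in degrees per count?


counts = 2^9 = 512
effective counts at joint = 512 * 47 = 24064
resolution = 360 / 24064
= 0.015 deg/count


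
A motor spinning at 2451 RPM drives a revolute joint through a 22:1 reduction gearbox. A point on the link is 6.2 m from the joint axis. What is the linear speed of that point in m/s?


omega_motor = 2451 * 2*pi/60 = 256.6681 rad/s
omega_joint = omega_motor / 22 = 11.6667 rad/s
v = omega_joint * r = 11.6667 * 6.2
= 72.3337 m/s


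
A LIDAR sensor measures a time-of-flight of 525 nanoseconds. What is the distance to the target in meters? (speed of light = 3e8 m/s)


tof = 525 ns = 5.25e-07 s
dist = c * tof / 2
= 3e8 * 5.25e-07 / 2
= 78.75 m


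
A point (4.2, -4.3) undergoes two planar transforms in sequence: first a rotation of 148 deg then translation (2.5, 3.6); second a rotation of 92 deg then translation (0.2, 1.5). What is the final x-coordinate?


After transform 1:
x1 = cos(148)*4.2 - sin(148)*-4.3 + 2.5 = 1.2169
y1 = sin(148)*4.2 + cos(148)*-4.3 + 3.6 = 9.4723
After transform 2:
x2 = cos(92)*1.2169 - sin(92)*9.4723 + 0.2
= -9.309


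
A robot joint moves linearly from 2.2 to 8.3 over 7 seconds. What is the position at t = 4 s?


s = t/T = 4/7 = 0.5714
p(t) = p0 + (pf-p0)*s
= 2.2 + (8.3 - 2.2) * 0.5714
= 5.6857


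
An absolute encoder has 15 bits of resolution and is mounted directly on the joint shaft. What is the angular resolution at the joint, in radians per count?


counts = 2^15 = 32768
resolution = 2*pi / 32768
= 1.9175e-04 rad/count


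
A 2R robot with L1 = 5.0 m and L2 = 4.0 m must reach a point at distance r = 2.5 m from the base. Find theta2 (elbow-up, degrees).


cos(theta2) = (r^2 - L1^2 - L2^2) / (2*L1*L2)
cos(theta2) = (6.25 - 25.0 - 16.0) / 40.0
cos(theta2) = -0.86875
theta2 = 150.3137 degrees


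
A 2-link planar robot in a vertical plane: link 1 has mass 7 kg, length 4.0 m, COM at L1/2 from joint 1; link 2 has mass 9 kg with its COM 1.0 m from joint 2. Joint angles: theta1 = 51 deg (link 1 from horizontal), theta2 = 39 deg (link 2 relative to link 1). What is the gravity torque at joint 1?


Horizontal distance from joint 1 to link-1 COM:
  x_c1 = (L1/2)*cos(t1) = 2.0 * 0.6293 = 1.2586 m
Horizontal distance from joint 1 to link-2 COM:
  x_c2 = L1*cos(t1) + Lc2*cos(t1+t2)
       = 4.0*0.6293 + 1.0*0.0 = 2.5173 m
tau1 = m1*g*x_c1 + m2*g*x_c2
     = 7*9.81*1.2586 + 9*9.81*2.5173
     = 86.4309 + 222.2508
     = 308.6817 Nm


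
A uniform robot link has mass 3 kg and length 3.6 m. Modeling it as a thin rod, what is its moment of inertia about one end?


I = (1/3) * m * L^2
= (1/3) * 3 * 3.6^2
= 0.333333 * 3 * 12.96
= 12.96 kg*m^2


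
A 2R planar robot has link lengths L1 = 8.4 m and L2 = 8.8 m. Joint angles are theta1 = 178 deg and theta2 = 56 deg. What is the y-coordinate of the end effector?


Convert angles to radians: theta1 = 3.1067, theta2 = 0.9774
y = L1*sin(theta1) + L2*sin(theta1+theta2)
y = 0.2932 + -7.1193
y = -6.8262


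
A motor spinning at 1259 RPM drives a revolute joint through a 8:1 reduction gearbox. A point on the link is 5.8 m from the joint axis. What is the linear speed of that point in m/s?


omega_motor = 1259 * 2*pi/60 = 131.8422 rad/s
omega_joint = omega_motor / 8 = 16.4803 rad/s
v = omega_joint * r = 16.4803 * 5.8
= 95.5856 m/s


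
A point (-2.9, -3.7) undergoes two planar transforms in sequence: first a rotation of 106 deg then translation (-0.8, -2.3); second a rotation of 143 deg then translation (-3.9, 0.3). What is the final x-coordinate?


After transform 1:
x1 = cos(106)*-2.9 - sin(106)*-3.7 + -0.8 = 3.556
y1 = sin(106)*-2.9 + cos(106)*-3.7 + -2.3 = -4.0678
After transform 2:
x2 = cos(143)*3.556 - sin(143)*-4.0678 + -3.9
= -4.2919


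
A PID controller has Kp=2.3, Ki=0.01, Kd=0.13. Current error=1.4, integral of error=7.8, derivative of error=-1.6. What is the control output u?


u = Kp*e + Ki*int(e) + Kd*de/dt
= 2.3*1.4 + 0.01*7.8 + 0.13*(-1.6)
= 3.22 + 0.078 + -0.208
= 3.09


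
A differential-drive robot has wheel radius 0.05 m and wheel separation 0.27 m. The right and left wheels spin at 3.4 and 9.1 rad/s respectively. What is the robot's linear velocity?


vR = r*wR = 0.05*3.4 = 0.17 m/s
vL = r*wL = 0.05*9.1 = 0.455 m/s
v = (vR+vL)/2 = 0.3125 m/s
omega = (vR-vL)/L = -1.0556 rad/s
linear velocity = 0.3125 m/s


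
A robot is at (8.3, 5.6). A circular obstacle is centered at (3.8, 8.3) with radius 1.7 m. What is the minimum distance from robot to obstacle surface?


center_dist = sqrt((8.3-3.8)^2 + (5.6-8.3)^2)
= sqrt(20.25 + 7.29)
= 5.2479
min_dist = center_dist - radius = 5.2479 - 1.7 = 3.5479 m


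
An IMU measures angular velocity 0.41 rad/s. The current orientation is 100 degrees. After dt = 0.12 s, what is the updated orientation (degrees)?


delta_theta = w * dt = 0.41 * 0.12 = 0.0492 rad
= 2.819 deg
theta_new = 100 + 2.819 = 102.819 deg


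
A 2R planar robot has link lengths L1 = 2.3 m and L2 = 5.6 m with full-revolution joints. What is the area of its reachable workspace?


r_max = L1 + L2 = 7.9 m
r_min = |L1 - L2| = 3.3 m
Area = pi*(r_max^2 - r_min^2)
= pi*(62.41 - 10.89)
= pi * 51.52
= 161.8549 m^2


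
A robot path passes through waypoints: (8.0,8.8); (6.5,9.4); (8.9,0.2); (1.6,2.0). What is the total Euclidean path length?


Segment lengths:
  seg1 = sqrt((-1.5)^2 + (0.6)^2) = 1.6155
  seg2 = sqrt((2.4)^2 + (-9.2)^2) = 9.5079
  seg3 = sqrt((-7.3)^2 + (1.8)^2) = 7.5186
Total = 18.6421


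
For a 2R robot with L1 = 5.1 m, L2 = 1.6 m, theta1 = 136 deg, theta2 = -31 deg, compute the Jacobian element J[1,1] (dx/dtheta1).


J[1,1] = -L1*sin(t1) - L2*sin(t1+t2)
= -5.1*sin(136) - 1.6*sin(105)
= -5.0882


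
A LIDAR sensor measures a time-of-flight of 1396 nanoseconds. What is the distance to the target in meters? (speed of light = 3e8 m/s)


tof = 1396 ns = 1.396e-06 s
dist = c * tof / 2
= 3e8 * 1.396e-06 / 2
= 209.4 m


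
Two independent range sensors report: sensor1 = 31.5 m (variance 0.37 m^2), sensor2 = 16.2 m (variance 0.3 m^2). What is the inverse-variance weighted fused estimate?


w1 = (1/var1) / (1/var1 + 1/var2)
   = 2.7027 / (2.7027 + 3.3333) = 0.4478
w2 = 1 - w1 = 0.5522
fused = w1*s1 + w2*s2 = 14.1045 + 8.9463
= 23.0507 m


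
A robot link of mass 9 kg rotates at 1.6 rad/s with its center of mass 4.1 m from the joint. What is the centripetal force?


F = m * omega^2 * r
= 9 * 1.6^2 * 4.1
= 9 * 2.56 * 4.1
= 94.464 N


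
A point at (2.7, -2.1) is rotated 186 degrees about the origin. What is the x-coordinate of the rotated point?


x' = x*cos(theta) - y*sin(theta)
cos(186 deg) = -0.9945, sin(186 deg) = -0.1045
x' = 2.7 * -0.9945 - -2.1 * -0.1045
= -2.6852 - 0.2195
= -2.9047


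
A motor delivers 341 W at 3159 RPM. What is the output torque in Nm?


omega = 3159 * 2*pi/60 = 330.8097 rad/s
tau = P / omega = 341 / 330.8097
= 1.0308 Nm


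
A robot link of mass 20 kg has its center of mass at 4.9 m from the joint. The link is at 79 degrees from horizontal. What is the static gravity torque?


tau = m*g*L*cos(angle)
= 20 * 9.81 * 4.9 * cos(79 deg)
= 20 * 9.81 * 4.9 * 0.1908
= 183.44 Nm


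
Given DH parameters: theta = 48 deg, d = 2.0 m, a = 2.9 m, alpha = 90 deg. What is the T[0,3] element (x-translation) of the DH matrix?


T[0,3] = a * cos(theta)
= 2.9 * cos(48 deg)
= 2.9 * 0.6691
= 1.9405


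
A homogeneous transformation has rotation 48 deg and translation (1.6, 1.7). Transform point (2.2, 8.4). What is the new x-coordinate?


x' = cos(theta)*px - sin(theta)*py + tx
= 0.6691*2.2 - 0.7431*8.4 + 1.6
= -3.1703


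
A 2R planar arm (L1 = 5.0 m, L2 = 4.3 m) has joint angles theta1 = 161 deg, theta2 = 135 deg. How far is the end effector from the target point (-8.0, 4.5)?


End effector via forward kinematics:
x = L1*cos(t1) + L2*cos(t1+t2) = -2.8426
y = L1*sin(t1) + L2*sin(t1+t2) = -2.237
Distance to target:
d = sqrt((-8.0 - -2.8426)^2 + (4.5 - -2.237)^2)
= sqrt(26.5988 + 45.3868)
= 8.4844 m


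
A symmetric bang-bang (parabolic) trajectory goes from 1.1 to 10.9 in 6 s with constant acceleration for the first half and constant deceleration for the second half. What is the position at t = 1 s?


Symmetric rest-to-rest: each phase covers (pf-p0)/2 in time T/2. 0.5*a*(T/2)^2 = (pf-p0)/2 => a = 4*(pf-p0)/T^2
a = 4*(10.9-1.1)/6^2 = 1.0889
t = 1 is in the acceleration phase (t <= T/2).
p = p0 + 0.5*a*t^2 = 1.1 + 0.5*1.0889*1^2
= 1.6444


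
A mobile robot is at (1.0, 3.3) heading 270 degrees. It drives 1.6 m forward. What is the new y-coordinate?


y_new = y0 + d*sin(theta)
= 3.3 + 1.6*sin(270)
= 3.3 + -1.6
= 1.7


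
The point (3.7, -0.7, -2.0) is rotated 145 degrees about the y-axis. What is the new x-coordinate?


Rotation about y-axis: x' = x*cos(theta) + z*sin(theta)
= 3.7 * -0.8192 + -2.0 * 0.5736
= -4.178


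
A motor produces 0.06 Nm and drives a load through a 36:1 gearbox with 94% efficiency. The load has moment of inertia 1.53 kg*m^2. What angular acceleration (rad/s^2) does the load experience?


tau_out = tau_motor * N * eta
= 0.06 * 36 * 0.94 = 2.0304 Nm
alpha = tau_out / I = 2.0304 / 1.53
= 1.3271 rad/s^2


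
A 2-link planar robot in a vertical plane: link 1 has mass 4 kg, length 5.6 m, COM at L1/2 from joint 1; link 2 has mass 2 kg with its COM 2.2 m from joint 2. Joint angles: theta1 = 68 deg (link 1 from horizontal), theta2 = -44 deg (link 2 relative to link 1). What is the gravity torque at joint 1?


Horizontal distance from joint 1 to link-1 COM:
  x_c1 = (L1/2)*cos(t1) = 2.8 * 0.3746 = 1.0489 m
Horizontal distance from joint 1 to link-2 COM:
  x_c2 = L1*cos(t1) + Lc2*cos(t1+t2)
       = 5.6*0.3746 + 2.2*0.9135 = 4.1076 m
tau1 = m1*g*x_c1 + m2*g*x_c2
     = 4*9.81*1.0489 + 2*9.81*4.1076
     = 41.1588 + 80.5911
     = 121.7498 Nm


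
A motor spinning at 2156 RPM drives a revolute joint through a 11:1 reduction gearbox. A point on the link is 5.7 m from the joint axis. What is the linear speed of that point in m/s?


omega_motor = 2156 * 2*pi/60 = 225.7758 rad/s
omega_joint = omega_motor / 11 = 20.5251 rad/s
v = omega_joint * r = 20.5251 * 5.7
= 116.9929 m/s


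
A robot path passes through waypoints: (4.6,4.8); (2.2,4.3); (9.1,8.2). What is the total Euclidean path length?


Segment lengths:
  seg1 = sqrt((-2.4)^2 + (-0.5)^2) = 2.4515
  seg2 = sqrt((6.9)^2 + (3.9)^2) = 7.9259
Total = 10.3774


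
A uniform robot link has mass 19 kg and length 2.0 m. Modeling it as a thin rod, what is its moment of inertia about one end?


I = (1/3) * m * L^2
= (1/3) * 19 * 2.0^2
= 0.333333 * 19 * 4.0
= 25.3333 kg*m^2


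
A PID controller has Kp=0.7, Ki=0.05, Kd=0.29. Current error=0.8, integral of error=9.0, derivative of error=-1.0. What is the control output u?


u = Kp*e + Ki*int(e) + Kd*de/dt
= 0.7*0.8 + 0.05*9.0 + 0.29*(-1.0)
= 0.56 + 0.45 + -0.29
= 0.72


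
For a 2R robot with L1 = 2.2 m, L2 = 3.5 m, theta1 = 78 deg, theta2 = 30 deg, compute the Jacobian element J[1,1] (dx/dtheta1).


J[1,1] = -L1*sin(t1) - L2*sin(t1+t2)
= -2.2*sin(78) - 3.5*sin(108)
= -5.4806


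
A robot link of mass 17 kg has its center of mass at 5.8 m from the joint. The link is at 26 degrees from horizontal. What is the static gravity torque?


tau = m*g*L*cos(angle)
= 17 * 9.81 * 5.8 * cos(26 deg)
= 17 * 9.81 * 5.8 * 0.8988
= 869.3729 Nm


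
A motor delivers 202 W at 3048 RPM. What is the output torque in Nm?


omega = 3048 * 2*pi/60 = 319.1858 rad/s
tau = P / omega = 202 / 319.1858
= 0.6329 Nm


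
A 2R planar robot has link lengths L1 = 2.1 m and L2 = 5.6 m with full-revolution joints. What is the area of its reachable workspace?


r_max = L1 + L2 = 7.7 m
r_min = |L1 - L2| = 3.5 m
Area = pi*(r_max^2 - r_min^2)
= pi*(59.29 - 12.25)
= pi * 47.04
= 147.7805 m^2


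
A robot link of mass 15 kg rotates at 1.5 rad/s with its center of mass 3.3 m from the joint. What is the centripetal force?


F = m * omega^2 * r
= 15 * 1.5^2 * 3.3
= 15 * 2.25 * 3.3
= 111.375 N


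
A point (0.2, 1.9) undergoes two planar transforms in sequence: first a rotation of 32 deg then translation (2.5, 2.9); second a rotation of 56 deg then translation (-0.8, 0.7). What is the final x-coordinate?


After transform 1:
x1 = cos(32)*0.2 - sin(32)*1.9 + 2.5 = 1.6628
y1 = sin(32)*0.2 + cos(32)*1.9 + 2.9 = 4.6173
After transform 2:
x2 = cos(56)*1.6628 - sin(56)*4.6173 + -0.8
= -3.6981


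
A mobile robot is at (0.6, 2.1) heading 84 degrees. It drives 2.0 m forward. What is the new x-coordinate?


x_new = x0 + d*cos(theta)
= 0.6 + 2.0*cos(84)
= 0.6 + 0.2091
= 0.8091


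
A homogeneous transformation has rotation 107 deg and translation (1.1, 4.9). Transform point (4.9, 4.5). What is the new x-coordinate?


x' = cos(theta)*px - sin(theta)*py + tx
= -0.2924*4.9 - 0.9563*4.5 + 1.1
= -4.636


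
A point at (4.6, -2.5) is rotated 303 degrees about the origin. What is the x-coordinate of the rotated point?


x' = x*cos(theta) - y*sin(theta)
cos(303 deg) = 0.5446, sin(303 deg) = -0.8387
x' = 4.6 * 0.5446 - -2.5 * -0.8387
= 2.5053 - 2.0967
= 0.4087


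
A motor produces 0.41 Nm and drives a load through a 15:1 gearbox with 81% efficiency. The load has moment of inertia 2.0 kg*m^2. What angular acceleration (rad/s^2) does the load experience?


tau_out = tau_motor * N * eta
= 0.41 * 15 * 0.81 = 4.9815 Nm
alpha = tau_out / I = 4.9815 / 2.0
= 2.4907 rad/s^2


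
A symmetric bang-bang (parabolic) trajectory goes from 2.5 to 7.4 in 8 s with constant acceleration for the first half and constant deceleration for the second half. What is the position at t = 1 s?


Symmetric rest-to-rest: each phase covers (pf-p0)/2 in time T/2. 0.5*a*(T/2)^2 = (pf-p0)/2 => a = 4*(pf-p0)/T^2
a = 4*(7.4-2.5)/8^2 = 0.3063
t = 1 is in the acceleration phase (t <= T/2).
p = p0 + 0.5*a*t^2 = 2.5 + 0.5*0.3063*1^2
= 2.6531


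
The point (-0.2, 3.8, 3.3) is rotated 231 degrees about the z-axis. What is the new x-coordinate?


Rotation about z-axis: x' = x*cos(theta) - y*sin(theta)
= -0.2 * -0.6293 - 3.8 * -0.7771
= 3.079


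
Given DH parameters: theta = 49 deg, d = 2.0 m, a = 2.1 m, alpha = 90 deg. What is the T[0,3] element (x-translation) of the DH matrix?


T[0,3] = a * cos(theta)
= 2.1 * cos(49 deg)
= 2.1 * 0.6561
= 1.3777


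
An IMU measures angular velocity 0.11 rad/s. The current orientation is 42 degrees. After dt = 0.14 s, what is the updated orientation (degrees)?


delta_theta = w * dt = 0.11 * 0.14 = 0.0154 rad
= 0.8824 deg
theta_new = 42 + 0.8824 = 42.8824 deg


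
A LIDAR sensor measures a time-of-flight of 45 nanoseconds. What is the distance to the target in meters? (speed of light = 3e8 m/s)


tof = 45 ns = 4.5e-08 s
dist = c * tof / 2
= 3e8 * 4.5e-08 / 2
= 6.75 m


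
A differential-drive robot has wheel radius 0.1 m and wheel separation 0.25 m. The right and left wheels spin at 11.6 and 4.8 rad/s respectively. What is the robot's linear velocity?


vR = r*wR = 0.1*11.6 = 1.16 m/s
vL = r*wL = 0.1*4.8 = 0.48 m/s
v = (vR+vL)/2 = 0.82 m/s
omega = (vR-vL)/L = 2.72 rad/s
linear velocity = 0.82 m/s


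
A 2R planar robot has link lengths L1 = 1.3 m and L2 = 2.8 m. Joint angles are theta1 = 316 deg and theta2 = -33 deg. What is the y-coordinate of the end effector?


Convert angles to radians: theta1 = 5.5152, theta2 = -0.576
y = L1*sin(theta1) + L2*sin(theta1+theta2)
y = -0.9031 + -2.7282
y = -3.6313


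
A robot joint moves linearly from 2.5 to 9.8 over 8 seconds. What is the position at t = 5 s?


s = t/T = 5/8 = 0.625
p(t) = p0 + (pf-p0)*s
= 2.5 + (9.8 - 2.5) * 0.625
= 7.0625


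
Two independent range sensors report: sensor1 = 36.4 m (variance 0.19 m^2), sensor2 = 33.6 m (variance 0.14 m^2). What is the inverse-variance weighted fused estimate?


w1 = (1/var1) / (1/var1 + 1/var2)
   = 5.2632 / (5.2632 + 7.1429) = 0.4242
w2 = 1 - w1 = 0.5758
fused = w1*s1 + w2*s2 = 15.4424 + 19.3455
= 34.7879 m


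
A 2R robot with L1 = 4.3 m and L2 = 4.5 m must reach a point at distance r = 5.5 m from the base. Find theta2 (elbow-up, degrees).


cos(theta2) = (r^2 - L1^2 - L2^2) / (2*L1*L2)
cos(theta2) = (30.25 - 18.49 - 20.25) / 38.7
cos(theta2) = -0.21938
theta2 = 102.6726 degrees


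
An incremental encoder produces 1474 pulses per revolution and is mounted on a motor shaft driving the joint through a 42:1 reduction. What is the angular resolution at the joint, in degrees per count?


counts per rev = 1474
effective counts at joint = 1474 * 42 = 61908
resolution = 360 / 61908
= 0.0058 deg/count


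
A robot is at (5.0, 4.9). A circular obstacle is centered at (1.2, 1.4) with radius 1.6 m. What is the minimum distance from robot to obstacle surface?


center_dist = sqrt((5.0-1.2)^2 + (4.9-1.4)^2)
= sqrt(14.44 + 12.25)
= 5.1662
min_dist = center_dist - radius = 5.1662 - 1.6 = 3.5662 m


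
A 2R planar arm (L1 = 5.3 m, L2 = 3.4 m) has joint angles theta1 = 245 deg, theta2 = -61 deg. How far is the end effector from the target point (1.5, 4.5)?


End effector via forward kinematics:
x = L1*cos(t1) + L2*cos(t1+t2) = -5.6316
y = L1*sin(t1) + L2*sin(t1+t2) = -5.0406
Distance to target:
d = sqrt((1.5 - -5.6316)^2 + (4.5 - -5.0406)^2)
= sqrt(50.8596 + 91.0231)
= 11.9115 m


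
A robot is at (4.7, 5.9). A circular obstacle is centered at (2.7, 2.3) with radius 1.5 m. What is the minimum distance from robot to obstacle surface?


center_dist = sqrt((4.7-2.7)^2 + (5.9-2.3)^2)
= sqrt(4.0 + 12.96)
= 4.1183
min_dist = center_dist - radius = 4.1183 - 1.5 = 2.6183 m


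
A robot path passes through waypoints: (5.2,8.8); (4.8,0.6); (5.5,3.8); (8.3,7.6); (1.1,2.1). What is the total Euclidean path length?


Segment lengths:
  seg1 = sqrt((-0.4)^2 + (-8.2)^2) = 8.2098
  seg2 = sqrt((0.7)^2 + (3.2)^2) = 3.2757
  seg3 = sqrt((2.8)^2 + (3.8)^2) = 4.7202
  seg4 = sqrt((-7.2)^2 + (-5.5)^2) = 9.0604
Total = 25.2659


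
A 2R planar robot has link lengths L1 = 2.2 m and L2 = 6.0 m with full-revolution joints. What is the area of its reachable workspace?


r_max = L1 + L2 = 8.2 m
r_min = |L1 - L2| = 3.8 m
Area = pi*(r_max^2 - r_min^2)
= pi*(67.24 - 14.44)
= pi * 52.8
= 165.8761 m^2


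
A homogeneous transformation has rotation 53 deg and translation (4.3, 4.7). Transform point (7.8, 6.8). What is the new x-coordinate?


x' = cos(theta)*px - sin(theta)*py + tx
= 0.6018*7.8 - 0.7986*6.8 + 4.3
= 3.5634


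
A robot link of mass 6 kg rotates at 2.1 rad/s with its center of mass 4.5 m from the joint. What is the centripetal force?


F = m * omega^2 * r
= 6 * 2.1^2 * 4.5
= 6 * 4.41 * 4.5
= 119.07 N


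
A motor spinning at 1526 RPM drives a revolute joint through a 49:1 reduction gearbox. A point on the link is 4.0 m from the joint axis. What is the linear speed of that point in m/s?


omega_motor = 1526 * 2*pi/60 = 159.8023 rad/s
omega_joint = omega_motor / 49 = 3.2613 rad/s
v = omega_joint * r = 3.2613 * 4.0
= 13.0451 m/s


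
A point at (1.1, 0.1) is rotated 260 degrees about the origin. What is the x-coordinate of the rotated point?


x' = x*cos(theta) - y*sin(theta)
cos(260 deg) = -0.1736, sin(260 deg) = -0.9848
x' = 1.1 * -0.1736 - 0.1 * -0.9848
= -0.191 - -0.0985
= -0.0925


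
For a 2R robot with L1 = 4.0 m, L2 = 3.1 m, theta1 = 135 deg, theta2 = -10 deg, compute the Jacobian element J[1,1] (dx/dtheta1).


J[1,1] = -L1*sin(t1) - L2*sin(t1+t2)
= -4.0*sin(135) - 3.1*sin(125)
= -5.3678


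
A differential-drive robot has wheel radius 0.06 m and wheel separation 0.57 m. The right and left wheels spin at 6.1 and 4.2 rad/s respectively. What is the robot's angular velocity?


vR = r*wR = 0.06*6.1 = 0.366 m/s
vL = r*wL = 0.06*4.2 = 0.252 m/s
v = (vR+vL)/2 = 0.309 m/s
omega = (vR-vL)/L = 0.2 rad/s
angular velocity = 0.2 rad/s


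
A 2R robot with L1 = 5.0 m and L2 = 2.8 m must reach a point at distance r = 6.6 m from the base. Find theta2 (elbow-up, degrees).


cos(theta2) = (r^2 - L1^2 - L2^2) / (2*L1*L2)
cos(theta2) = (43.56 - 25.0 - 7.84) / 28.0
cos(theta2) = 0.382857
theta2 = 67.4892 degrees


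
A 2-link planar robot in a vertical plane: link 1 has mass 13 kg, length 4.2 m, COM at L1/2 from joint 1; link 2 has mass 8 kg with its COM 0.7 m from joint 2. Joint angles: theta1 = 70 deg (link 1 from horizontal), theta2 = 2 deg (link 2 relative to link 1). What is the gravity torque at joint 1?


Horizontal distance from joint 1 to link-1 COM:
  x_c1 = (L1/2)*cos(t1) = 2.1 * 0.342 = 0.7182 m
Horizontal distance from joint 1 to link-2 COM:
  x_c2 = L1*cos(t1) + Lc2*cos(t1+t2)
       = 4.2*0.342 + 0.7*0.309 = 1.6528 m
tau1 = m1*g*x_c1 + m2*g*x_c2
     = 13*9.81*0.7182 + 8*9.81*1.6528
     = 91.5974 + 129.7115
     = 221.3089 Nm


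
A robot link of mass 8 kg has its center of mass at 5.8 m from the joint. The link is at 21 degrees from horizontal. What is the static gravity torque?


tau = m*g*L*cos(angle)
= 8 * 9.81 * 5.8 * cos(21 deg)
= 8 * 9.81 * 5.8 * 0.9336
= 424.9509 Nm
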